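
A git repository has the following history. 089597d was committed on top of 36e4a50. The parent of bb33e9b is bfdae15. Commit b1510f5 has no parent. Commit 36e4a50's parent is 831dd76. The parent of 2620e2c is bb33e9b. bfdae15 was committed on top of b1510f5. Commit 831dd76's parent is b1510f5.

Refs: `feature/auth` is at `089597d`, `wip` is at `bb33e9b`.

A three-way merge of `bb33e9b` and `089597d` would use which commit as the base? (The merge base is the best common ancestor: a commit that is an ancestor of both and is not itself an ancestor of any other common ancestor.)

b1510f5

Ancestors of bb33e9b: {b1510f5, bb33e9b, bfdae15}.
Ancestors of 089597d: {089597d, 36e4a50, 831dd76, b1510f5}.
Common ancestors: {b1510f5}.
The only common ancestor is b1510f5, so it is the merge base.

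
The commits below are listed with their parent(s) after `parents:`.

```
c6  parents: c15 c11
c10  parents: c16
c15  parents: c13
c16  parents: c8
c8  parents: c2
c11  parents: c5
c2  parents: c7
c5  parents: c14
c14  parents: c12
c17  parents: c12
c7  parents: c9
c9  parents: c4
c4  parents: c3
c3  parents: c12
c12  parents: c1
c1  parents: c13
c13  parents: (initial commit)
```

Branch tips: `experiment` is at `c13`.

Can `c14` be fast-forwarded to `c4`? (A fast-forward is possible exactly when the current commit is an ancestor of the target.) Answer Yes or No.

No

A fast-forward from c14 to c4 is possible iff c14 is an ancestor of c4.
Ancestors of c4: {c1, c12, c13, c3, c4}.
c14 is not among them, so fast-forward is not possible.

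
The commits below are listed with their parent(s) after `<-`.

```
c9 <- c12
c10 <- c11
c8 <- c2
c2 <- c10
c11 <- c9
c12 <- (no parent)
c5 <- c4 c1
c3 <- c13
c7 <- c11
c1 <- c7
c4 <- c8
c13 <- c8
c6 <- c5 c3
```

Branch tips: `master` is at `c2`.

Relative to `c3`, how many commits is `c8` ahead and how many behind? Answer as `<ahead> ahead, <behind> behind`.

Reachable from c8: {c10, c11, c12, c2, c8, c9}.
Reachable from c3: {c10, c11, c12, c13, c2, c3, c8, c9}.
Only in c8's history (ahead): {} — 0.
Only in c3's history (behind): {c13, c3} — 2.

0 ahead, 2 behind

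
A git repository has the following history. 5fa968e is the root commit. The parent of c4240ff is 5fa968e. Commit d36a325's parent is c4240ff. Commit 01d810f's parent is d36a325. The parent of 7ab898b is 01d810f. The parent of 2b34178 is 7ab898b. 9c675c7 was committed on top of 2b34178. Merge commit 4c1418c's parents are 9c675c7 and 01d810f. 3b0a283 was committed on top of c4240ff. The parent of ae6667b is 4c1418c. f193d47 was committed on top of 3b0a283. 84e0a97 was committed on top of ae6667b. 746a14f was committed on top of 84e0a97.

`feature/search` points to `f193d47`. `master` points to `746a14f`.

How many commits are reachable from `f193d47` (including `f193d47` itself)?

Walking parent pointers from f193d47: reachable set = {3b0a283, 5fa968e, c4240ff, f193d47}.
That is 4 commits.

4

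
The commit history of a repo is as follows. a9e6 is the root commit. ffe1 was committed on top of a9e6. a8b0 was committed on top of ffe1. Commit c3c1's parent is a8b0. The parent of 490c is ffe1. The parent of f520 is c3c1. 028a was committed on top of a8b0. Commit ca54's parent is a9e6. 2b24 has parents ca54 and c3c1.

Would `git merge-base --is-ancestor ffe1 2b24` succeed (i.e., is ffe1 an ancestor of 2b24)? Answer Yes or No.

Yes

Ancestors of 2b24 (commits reachable by following parents): {2b24, a8b0, a9e6, c3c1, ca54, ffe1}.
ffe1 is in that set, so it is an ancestor of 2b24.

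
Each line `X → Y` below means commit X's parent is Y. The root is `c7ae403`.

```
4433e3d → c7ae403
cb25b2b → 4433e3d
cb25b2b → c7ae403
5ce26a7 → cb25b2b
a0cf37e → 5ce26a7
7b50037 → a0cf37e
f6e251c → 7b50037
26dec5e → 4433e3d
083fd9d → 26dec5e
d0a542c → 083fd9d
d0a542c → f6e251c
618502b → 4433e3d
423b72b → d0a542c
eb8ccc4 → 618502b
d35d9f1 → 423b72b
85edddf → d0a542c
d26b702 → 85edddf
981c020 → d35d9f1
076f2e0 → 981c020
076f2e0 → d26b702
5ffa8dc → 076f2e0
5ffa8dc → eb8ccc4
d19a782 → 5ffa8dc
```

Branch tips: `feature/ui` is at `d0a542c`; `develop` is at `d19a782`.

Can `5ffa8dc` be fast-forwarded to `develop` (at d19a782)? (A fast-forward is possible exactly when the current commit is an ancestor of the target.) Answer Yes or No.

A fast-forward from 5ffa8dc to d19a782 is possible iff 5ffa8dc is an ancestor of d19a782.
Ancestors of d19a782: {076f2e0, 083fd9d, 26dec5e, 423b72b, 4433e3d, 5ce26a7, 5ffa8dc, 618502b, 7b50037, 85edddf, 981c020, a0cf37e, c7ae403, cb25b2b, d0a542c, d19a782, d26b702, d35d9f1, eb8ccc4, f6e251c}.
5ffa8dc is among them, so fast-forward is possible.

Yes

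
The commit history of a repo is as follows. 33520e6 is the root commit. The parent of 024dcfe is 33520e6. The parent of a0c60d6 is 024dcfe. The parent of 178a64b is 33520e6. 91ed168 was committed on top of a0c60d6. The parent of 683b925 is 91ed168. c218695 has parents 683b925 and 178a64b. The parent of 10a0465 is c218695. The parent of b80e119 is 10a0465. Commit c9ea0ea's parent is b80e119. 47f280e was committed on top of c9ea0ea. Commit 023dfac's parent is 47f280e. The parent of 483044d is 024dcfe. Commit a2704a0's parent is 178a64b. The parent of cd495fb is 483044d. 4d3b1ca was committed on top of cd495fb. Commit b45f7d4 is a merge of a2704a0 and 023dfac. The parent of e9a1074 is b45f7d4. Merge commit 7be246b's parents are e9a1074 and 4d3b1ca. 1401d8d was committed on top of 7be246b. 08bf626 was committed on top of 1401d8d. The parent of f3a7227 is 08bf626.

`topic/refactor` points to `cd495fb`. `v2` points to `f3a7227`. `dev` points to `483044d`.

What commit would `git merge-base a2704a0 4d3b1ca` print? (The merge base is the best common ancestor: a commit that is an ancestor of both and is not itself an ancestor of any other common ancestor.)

Ancestors of a2704a0: {178a64b, 33520e6, a2704a0}.
Ancestors of 4d3b1ca: {024dcfe, 33520e6, 483044d, 4d3b1ca, cd495fb}.
Common ancestors: {33520e6}.
The only common ancestor is 33520e6, so it is the merge base.

33520e6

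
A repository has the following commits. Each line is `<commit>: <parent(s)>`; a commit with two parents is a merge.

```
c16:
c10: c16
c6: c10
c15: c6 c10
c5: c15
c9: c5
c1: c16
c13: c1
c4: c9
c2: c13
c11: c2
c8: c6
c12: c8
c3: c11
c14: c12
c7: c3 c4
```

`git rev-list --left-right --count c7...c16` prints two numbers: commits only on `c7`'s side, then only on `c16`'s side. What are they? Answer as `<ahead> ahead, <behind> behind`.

Reachable from c7: {c1, c10, c11, c13, c15, c16, c2, c3, c4, c5, c6, c7, c9}.
Reachable from c16: {c16}.
Only in c7's history (ahead): {c1, c10, c11, c13, c15, c2, c3, c4, c5, c6, c7, c9} — 12.
Only in c16's history (behind): {} — 0.

12 ahead, 0 behind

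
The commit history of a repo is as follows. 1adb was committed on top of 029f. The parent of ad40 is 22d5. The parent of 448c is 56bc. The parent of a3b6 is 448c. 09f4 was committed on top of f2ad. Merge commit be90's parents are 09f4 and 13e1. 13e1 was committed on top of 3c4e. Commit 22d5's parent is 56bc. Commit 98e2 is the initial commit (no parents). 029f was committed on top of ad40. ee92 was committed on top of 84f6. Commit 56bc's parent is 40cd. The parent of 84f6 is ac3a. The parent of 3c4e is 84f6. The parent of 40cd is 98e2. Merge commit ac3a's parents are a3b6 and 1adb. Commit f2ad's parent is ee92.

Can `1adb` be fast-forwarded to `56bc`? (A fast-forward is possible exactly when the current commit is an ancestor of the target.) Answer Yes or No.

No

A fast-forward from 1adb to 56bc is possible iff 1adb is an ancestor of 56bc.
Ancestors of 56bc: {40cd, 56bc, 98e2}.
1adb is not among them, so fast-forward is not possible.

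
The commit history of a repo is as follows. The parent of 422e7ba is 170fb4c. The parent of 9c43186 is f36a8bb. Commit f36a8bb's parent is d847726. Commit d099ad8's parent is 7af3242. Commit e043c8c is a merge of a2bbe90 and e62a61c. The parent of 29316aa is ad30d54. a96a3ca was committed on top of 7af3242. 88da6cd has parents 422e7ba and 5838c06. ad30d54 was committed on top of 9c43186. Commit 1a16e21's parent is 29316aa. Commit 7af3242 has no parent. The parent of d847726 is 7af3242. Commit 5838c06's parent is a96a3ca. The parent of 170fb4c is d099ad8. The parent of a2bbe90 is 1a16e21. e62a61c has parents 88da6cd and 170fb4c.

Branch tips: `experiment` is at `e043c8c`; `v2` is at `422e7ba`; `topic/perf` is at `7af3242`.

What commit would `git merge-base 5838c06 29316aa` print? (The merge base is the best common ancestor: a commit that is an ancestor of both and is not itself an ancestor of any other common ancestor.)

Ancestors of 5838c06: {5838c06, 7af3242, a96a3ca}.
Ancestors of 29316aa: {29316aa, 7af3242, 9c43186, ad30d54, d847726, f36a8bb}.
Common ancestors: {7af3242}.
The only common ancestor is 7af3242, so it is the merge base.

7af3242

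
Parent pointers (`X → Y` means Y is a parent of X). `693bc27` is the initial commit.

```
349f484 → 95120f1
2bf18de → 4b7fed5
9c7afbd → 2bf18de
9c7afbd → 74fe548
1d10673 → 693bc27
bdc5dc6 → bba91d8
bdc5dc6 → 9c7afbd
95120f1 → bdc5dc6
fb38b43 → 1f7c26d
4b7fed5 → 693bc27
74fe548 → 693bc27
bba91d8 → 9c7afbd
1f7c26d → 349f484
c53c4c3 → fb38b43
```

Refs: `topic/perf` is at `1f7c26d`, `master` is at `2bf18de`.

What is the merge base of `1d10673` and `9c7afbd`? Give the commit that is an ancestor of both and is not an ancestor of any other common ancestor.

Ancestors of 1d10673: {1d10673, 693bc27}.
Ancestors of 9c7afbd: {2bf18de, 4b7fed5, 693bc27, 74fe548, 9c7afbd}.
Common ancestors: {693bc27}.
The only common ancestor is 693bc27, so it is the merge base.

693bc27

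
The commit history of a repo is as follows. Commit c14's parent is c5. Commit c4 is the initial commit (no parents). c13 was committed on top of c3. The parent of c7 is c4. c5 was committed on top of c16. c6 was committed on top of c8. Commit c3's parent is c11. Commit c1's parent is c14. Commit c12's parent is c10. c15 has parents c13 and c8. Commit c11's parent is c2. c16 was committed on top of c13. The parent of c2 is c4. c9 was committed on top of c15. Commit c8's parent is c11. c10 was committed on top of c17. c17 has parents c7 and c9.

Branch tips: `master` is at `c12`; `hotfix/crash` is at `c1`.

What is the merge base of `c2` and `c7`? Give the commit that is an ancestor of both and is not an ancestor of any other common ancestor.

c4

Ancestors of c2: {c2, c4}.
Ancestors of c7: {c4, c7}.
Common ancestors: {c4}.
The only common ancestor is c4, so it is the merge base.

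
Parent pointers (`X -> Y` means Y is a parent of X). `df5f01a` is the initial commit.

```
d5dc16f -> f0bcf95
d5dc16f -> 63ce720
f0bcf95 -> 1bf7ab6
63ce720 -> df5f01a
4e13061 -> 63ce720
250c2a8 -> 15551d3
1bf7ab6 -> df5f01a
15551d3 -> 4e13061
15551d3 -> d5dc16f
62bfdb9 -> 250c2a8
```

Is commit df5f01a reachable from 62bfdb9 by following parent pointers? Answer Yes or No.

Yes

Ancestors of 62bfdb9 (commits reachable by following parents): {15551d3, 1bf7ab6, 250c2a8, 4e13061, 62bfdb9, 63ce720, d5dc16f, df5f01a, f0bcf95}.
df5f01a is in that set, so it is an ancestor of 62bfdb9.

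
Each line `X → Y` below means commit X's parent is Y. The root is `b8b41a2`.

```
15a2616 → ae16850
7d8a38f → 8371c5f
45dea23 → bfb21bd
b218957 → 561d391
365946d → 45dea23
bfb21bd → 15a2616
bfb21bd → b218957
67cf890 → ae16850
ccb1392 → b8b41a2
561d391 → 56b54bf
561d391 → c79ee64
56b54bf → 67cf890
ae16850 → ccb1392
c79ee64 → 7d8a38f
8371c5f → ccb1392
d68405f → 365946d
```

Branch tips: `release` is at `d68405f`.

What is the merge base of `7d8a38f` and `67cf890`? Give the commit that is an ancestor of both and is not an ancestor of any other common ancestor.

ccb1392

Ancestors of 7d8a38f: {7d8a38f, 8371c5f, b8b41a2, ccb1392}.
Ancestors of 67cf890: {67cf890, ae16850, b8b41a2, ccb1392}.
Common ancestors: {b8b41a2, ccb1392}.
Among these, ccb1392 is not an ancestor of any other common ancestor — it is the merge base.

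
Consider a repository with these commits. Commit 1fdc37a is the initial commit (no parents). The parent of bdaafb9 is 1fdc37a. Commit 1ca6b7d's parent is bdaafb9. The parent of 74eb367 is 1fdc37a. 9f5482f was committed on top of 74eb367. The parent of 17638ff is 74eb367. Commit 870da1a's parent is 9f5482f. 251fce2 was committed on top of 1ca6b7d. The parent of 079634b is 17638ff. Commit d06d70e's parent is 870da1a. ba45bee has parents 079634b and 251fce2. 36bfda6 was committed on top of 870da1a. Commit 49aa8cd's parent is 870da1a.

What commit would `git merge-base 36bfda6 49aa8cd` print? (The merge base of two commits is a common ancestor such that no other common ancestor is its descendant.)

870da1a

Ancestors of 36bfda6: {1fdc37a, 36bfda6, 74eb367, 870da1a, 9f5482f}.
Ancestors of 49aa8cd: {1fdc37a, 49aa8cd, 74eb367, 870da1a, 9f5482f}.
Common ancestors: {1fdc37a, 74eb367, 870da1a, 9f5482f}.
Among these, 870da1a is not an ancestor of any other common ancestor — it is the merge base.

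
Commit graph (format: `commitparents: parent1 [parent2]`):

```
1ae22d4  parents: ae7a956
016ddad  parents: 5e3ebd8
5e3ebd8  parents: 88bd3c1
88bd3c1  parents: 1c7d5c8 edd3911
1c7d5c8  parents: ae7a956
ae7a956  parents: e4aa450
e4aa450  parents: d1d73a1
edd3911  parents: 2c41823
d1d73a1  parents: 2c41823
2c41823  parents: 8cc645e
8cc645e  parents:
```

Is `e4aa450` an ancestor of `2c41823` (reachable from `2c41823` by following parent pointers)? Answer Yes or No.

Ancestors of 2c41823: {2c41823, 8cc645e}.
e4aa450 is not in that set, so it is not an ancestor of 2c41823.

No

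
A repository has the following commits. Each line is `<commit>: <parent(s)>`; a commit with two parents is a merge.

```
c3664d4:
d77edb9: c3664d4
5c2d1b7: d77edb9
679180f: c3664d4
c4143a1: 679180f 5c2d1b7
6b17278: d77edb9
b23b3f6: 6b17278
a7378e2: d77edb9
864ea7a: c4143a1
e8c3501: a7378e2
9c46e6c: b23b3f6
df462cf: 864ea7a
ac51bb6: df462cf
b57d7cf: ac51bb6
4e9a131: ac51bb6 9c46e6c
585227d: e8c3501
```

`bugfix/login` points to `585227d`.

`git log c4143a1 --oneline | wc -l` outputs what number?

5

Walking parent pointers from c4143a1: reachable set = {5c2d1b7, 679180f, c3664d4, c4143a1, d77edb9}.
That is 5 commits.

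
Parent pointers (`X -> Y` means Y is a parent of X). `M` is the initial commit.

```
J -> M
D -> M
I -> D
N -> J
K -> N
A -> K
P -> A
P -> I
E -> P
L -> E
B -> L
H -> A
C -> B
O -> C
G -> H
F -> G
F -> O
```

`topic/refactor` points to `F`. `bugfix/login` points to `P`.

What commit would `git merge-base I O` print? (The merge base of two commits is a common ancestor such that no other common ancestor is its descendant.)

I

Ancestors of I: {D, I, M}.
Ancestors of O: {A, B, C, D, E, I, J, K, L, M, N, O, P}.
Common ancestors: {D, I, M}.
Among these, I is not an ancestor of any other common ancestor — it is the merge base.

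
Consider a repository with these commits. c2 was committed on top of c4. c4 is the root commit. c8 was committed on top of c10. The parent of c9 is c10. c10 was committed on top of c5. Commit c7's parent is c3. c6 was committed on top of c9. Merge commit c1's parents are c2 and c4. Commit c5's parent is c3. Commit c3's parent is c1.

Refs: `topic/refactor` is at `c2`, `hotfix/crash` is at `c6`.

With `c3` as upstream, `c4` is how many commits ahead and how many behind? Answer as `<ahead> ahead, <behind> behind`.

Reachable from c4: {c4}.
Reachable from c3: {c1, c2, c3, c4}.
Only in c4's history (ahead): {} — 0.
Only in c3's history (behind): {c1, c2, c3} — 3.

0 ahead, 3 behind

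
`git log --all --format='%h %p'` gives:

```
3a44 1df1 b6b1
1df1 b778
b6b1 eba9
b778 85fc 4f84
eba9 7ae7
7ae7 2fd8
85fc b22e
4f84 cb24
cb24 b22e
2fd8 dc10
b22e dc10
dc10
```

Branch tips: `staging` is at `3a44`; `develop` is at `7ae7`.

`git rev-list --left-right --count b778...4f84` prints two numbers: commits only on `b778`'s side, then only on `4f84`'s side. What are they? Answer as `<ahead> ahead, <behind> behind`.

2 ahead, 0 behind

Reachable from b778: {4f84, 85fc, b22e, b778, cb24, dc10}.
Reachable from 4f84: {4f84, b22e, cb24, dc10}.
Only in b778's history (ahead): {85fc, b778} — 2.
Only in 4f84's history (behind): {} — 0.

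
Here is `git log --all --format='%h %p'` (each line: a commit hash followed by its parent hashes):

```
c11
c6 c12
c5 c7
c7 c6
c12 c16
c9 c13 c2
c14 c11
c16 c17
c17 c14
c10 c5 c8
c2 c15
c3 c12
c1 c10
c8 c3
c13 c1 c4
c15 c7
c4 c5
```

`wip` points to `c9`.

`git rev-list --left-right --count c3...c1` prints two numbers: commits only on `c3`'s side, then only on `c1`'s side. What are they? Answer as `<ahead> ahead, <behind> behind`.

0 ahead, 6 behind

Reachable from c3: {c11, c12, c14, c16, c17, c3}.
Reachable from c1: {c1, c10, c11, c12, c14, c16, c17, c3, c5, c6, c7, c8}.
Only in c3's history (ahead): {} — 0.
Only in c1's history (behind): {c1, c10, c5, c6, c7, c8} — 6.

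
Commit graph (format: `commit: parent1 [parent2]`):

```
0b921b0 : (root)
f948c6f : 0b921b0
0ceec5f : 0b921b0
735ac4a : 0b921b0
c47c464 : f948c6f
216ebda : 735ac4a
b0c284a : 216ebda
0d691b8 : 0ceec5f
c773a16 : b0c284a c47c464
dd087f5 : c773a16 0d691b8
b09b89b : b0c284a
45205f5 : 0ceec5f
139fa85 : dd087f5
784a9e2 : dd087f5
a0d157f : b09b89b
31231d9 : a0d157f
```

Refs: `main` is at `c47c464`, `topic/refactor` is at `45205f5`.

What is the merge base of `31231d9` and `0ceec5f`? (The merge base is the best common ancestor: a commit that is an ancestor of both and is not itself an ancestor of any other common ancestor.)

Ancestors of 31231d9: {0b921b0, 216ebda, 31231d9, 735ac4a, a0d157f, b09b89b, b0c284a}.
Ancestors of 0ceec5f: {0b921b0, 0ceec5f}.
Common ancestors: {0b921b0}.
The only common ancestor is 0b921b0, so it is the merge base.

0b921b0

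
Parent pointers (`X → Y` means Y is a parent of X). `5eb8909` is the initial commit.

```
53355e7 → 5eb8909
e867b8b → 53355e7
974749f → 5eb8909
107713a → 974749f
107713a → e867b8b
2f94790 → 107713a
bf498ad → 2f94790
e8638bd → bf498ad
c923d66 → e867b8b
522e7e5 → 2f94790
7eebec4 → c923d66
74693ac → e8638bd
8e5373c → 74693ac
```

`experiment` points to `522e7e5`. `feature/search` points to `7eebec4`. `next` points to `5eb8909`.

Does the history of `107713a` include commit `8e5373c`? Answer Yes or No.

Ancestors of 107713a: {107713a, 53355e7, 5eb8909, 974749f, e867b8b}.
8e5373c is not in that set, so it is not an ancestor of 107713a.

No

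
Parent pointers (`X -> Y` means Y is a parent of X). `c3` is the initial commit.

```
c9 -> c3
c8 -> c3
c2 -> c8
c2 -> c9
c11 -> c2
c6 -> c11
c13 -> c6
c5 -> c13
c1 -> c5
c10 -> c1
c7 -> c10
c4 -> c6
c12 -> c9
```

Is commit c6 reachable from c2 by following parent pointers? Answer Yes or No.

No

Ancestors of c2: {c2, c3, c8, c9}.
c6 is not in that set, so it is not an ancestor of c2.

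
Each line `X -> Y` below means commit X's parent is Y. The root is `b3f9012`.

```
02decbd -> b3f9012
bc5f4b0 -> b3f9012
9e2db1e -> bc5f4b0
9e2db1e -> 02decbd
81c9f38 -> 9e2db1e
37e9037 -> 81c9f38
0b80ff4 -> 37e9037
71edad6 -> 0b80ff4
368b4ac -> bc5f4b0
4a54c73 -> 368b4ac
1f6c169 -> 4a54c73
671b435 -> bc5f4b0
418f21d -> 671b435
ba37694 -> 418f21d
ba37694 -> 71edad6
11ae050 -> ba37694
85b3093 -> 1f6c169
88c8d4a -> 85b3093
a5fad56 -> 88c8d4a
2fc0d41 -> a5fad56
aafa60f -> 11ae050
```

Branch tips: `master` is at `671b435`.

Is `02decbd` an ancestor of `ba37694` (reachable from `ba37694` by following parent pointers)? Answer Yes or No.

Yes

Ancestors of ba37694 (commits reachable by following parents): {02decbd, 0b80ff4, 37e9037, 418f21d, 671b435, 71edad6, 81c9f38, 9e2db1e, b3f9012, ba37694, bc5f4b0}.
02decbd is in that set, so it is an ancestor of ba37694.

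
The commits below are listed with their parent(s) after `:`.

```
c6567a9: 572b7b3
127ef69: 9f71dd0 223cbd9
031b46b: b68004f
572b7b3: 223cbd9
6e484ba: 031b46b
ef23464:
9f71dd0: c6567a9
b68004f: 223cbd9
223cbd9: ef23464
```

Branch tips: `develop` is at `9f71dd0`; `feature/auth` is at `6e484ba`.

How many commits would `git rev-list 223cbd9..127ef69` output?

4

Reachable from 127ef69: {127ef69, 223cbd9, 572b7b3, 9f71dd0, c6567a9, ef23464}.
Reachable from 223cbd9: {223cbd9, ef23464}.
In 127ef69's history but not 223cbd9's: {127ef69, 572b7b3, 9f71dd0, c6567a9} — 4 commits.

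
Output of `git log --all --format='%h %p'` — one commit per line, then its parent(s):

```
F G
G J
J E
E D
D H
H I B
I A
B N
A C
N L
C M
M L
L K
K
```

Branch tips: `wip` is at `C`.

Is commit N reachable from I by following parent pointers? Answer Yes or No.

No

Ancestors of I: {A, C, I, K, L, M}.
N is not in that set, so it is not an ancestor of I.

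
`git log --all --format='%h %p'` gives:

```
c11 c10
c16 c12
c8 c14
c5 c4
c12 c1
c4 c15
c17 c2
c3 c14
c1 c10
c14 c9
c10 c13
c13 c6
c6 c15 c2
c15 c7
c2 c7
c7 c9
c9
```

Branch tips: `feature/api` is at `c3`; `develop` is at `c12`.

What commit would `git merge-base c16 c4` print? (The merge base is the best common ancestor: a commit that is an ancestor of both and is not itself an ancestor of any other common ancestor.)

Ancestors of c16: {c1, c10, c12, c13, c15, c16, c2, c6, c7, c9}.
Ancestors of c4: {c15, c4, c7, c9}.
Common ancestors: {c15, c7, c9}.
Among these, c15 is not an ancestor of any other common ancestor — it is the merge base.

c15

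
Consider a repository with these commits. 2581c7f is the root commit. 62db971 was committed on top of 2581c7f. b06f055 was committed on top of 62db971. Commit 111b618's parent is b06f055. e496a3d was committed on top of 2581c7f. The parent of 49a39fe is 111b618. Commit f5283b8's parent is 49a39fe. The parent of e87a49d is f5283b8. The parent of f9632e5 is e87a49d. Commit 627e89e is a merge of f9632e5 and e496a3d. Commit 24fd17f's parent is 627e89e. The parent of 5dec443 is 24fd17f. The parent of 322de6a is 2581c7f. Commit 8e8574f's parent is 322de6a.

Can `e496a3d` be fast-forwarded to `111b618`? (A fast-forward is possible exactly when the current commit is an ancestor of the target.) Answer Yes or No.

A fast-forward from e496a3d to 111b618 is possible iff e496a3d is an ancestor of 111b618.
Ancestors of 111b618: {111b618, 2581c7f, 62db971, b06f055}.
e496a3d is not among them, so fast-forward is not possible.

No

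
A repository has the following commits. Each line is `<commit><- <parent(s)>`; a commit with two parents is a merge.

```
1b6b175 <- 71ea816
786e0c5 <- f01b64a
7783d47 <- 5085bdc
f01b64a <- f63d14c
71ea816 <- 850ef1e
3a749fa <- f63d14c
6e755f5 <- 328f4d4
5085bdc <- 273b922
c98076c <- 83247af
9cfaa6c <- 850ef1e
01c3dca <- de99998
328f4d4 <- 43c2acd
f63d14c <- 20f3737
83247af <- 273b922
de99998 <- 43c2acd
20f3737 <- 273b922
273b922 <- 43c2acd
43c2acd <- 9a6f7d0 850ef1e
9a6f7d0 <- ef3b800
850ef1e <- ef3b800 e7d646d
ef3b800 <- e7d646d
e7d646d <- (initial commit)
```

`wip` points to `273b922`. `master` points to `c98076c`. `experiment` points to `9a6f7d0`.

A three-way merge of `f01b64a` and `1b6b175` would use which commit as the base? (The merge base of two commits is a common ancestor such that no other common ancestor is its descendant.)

850ef1e

Ancestors of f01b64a: {20f3737, 273b922, 43c2acd, 850ef1e, 9a6f7d0, e7d646d, ef3b800, f01b64a, f63d14c}.
Ancestors of 1b6b175: {1b6b175, 71ea816, 850ef1e, e7d646d, ef3b800}.
Common ancestors: {850ef1e, e7d646d, ef3b800}.
Among these, 850ef1e is not an ancestor of any other common ancestor — it is the merge base.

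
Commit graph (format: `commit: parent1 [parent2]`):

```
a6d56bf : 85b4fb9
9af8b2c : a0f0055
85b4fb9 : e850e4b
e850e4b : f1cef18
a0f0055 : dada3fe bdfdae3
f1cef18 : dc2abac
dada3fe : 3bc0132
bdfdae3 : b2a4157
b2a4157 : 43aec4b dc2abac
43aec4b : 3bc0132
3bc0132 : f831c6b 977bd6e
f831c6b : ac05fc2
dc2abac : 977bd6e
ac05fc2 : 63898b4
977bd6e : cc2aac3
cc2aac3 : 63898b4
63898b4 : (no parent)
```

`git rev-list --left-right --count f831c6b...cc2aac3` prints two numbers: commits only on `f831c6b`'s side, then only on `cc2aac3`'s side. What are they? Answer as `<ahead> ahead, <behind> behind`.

2 ahead, 1 behind

Reachable from f831c6b: {63898b4, ac05fc2, f831c6b}.
Reachable from cc2aac3: {63898b4, cc2aac3}.
Only in f831c6b's history (ahead): {ac05fc2, f831c6b} — 2.
Only in cc2aac3's history (behind): {cc2aac3} — 1.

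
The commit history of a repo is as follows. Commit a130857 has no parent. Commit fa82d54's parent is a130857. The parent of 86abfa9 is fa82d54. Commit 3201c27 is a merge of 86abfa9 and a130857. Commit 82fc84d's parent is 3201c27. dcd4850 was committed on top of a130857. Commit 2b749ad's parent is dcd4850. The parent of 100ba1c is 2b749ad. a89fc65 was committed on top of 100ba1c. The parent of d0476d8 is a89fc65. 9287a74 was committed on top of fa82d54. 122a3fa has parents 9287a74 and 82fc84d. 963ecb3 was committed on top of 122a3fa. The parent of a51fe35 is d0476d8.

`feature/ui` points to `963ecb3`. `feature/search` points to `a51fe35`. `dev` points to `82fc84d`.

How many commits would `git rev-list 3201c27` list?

Walking parent pointers from 3201c27: reachable set = {3201c27, 86abfa9, a130857, fa82d54}.
That is 4 commits.

4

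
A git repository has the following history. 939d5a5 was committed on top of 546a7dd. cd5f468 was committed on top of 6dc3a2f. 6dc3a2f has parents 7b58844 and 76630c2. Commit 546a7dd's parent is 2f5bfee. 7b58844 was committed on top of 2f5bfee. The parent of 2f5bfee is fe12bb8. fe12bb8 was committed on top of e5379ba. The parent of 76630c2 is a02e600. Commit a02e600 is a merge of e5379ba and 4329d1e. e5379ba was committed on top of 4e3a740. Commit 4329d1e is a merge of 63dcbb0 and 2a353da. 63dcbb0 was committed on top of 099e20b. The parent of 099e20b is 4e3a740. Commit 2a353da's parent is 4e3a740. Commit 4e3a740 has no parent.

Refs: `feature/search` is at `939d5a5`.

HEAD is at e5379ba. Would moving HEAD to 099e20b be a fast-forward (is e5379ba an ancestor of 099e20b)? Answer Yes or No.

A fast-forward from e5379ba to 099e20b is possible iff e5379ba is an ancestor of 099e20b.
Ancestors of 099e20b: {099e20b, 4e3a740}.
e5379ba is not among them, so fast-forward is not possible.

No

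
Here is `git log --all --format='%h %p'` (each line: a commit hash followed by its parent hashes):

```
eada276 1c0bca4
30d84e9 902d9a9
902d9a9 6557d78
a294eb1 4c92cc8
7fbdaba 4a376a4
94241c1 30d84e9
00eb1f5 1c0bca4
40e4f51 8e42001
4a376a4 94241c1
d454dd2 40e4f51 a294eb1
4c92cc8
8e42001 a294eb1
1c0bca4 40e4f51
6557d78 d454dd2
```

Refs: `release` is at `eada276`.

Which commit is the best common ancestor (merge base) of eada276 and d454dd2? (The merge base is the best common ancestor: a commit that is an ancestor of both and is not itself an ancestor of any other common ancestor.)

Ancestors of eada276: {1c0bca4, 40e4f51, 4c92cc8, 8e42001, a294eb1, eada276}.
Ancestors of d454dd2: {40e4f51, 4c92cc8, 8e42001, a294eb1, d454dd2}.
Common ancestors: {40e4f51, 4c92cc8, 8e42001, a294eb1}.
Among these, 40e4f51 is not an ancestor of any other common ancestor — it is the merge base.

40e4f51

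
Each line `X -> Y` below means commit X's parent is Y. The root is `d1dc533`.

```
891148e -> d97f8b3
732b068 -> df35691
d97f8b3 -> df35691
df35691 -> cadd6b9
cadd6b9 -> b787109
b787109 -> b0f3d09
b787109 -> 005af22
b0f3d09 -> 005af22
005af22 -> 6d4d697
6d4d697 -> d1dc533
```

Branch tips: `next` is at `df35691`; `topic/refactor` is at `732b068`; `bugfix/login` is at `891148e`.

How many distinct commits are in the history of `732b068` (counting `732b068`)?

Walking parent pointers from 732b068: reachable set = {005af22, 6d4d697, 732b068, b0f3d09, b787109, cadd6b9, d1dc533, df35691}.
That is 8 commits.

8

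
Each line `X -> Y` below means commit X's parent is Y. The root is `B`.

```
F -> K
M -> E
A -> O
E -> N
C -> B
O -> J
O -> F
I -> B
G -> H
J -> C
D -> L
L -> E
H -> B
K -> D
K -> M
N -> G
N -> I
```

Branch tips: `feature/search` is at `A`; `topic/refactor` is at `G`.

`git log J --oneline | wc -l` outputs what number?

Walking parent pointers from J: reachable set = {B, C, J}.
That is 3 commits.

3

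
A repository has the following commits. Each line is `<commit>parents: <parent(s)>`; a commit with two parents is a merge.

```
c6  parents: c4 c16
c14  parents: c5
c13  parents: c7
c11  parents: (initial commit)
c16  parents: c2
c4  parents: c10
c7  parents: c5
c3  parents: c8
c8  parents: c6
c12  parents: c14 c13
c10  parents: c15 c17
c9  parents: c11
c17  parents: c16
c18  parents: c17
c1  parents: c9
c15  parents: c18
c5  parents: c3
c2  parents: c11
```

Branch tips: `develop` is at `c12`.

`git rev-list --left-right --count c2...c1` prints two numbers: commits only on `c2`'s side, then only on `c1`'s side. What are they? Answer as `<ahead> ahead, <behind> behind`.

Reachable from c2: {c11, c2}.
Reachable from c1: {c1, c11, c9}.
Only in c2's history (ahead): {c2} — 1.
Only in c1's history (behind): {c1, c9} — 2.

1 ahead, 2 behind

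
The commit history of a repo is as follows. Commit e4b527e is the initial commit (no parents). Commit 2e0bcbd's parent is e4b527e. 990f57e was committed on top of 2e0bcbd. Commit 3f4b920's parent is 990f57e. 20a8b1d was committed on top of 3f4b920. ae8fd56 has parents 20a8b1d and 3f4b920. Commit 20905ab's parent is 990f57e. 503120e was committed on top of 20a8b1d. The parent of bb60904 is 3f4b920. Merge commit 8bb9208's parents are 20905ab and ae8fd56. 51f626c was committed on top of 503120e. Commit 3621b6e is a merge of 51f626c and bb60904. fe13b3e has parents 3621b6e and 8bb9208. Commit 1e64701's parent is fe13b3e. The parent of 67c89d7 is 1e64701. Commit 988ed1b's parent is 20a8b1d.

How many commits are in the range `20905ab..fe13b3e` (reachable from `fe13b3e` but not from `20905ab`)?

Reachable from fe13b3e: {20905ab, 20a8b1d, 2e0bcbd, 3621b6e, 3f4b920, 503120e, 51f626c, 8bb9208, 990f57e, ae8fd56, bb60904, e4b527e, fe13b3e}.
Reachable from 20905ab: {20905ab, 2e0bcbd, 990f57e, e4b527e}.
In fe13b3e's history but not 20905ab's: {20a8b1d, 3621b6e, 3f4b920, 503120e, 51f626c, 8bb9208, ae8fd56, bb60904, fe13b3e} — 9 commits.

9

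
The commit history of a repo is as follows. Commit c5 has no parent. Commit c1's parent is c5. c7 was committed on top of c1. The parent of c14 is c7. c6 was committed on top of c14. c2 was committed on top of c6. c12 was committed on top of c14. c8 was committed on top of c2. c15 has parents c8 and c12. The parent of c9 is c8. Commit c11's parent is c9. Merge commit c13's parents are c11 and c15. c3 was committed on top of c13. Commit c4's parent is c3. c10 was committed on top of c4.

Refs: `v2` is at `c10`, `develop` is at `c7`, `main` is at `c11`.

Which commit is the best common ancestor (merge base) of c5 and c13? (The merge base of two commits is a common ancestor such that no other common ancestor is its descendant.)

Ancestors of c5: {c5}.
Ancestors of c13: {c1, c11, c12, c13, c14, c15, c2, c5, c6, c7, c8, c9}.
Common ancestors: {c5}.
The only common ancestor is c5, so it is the merge base.

c5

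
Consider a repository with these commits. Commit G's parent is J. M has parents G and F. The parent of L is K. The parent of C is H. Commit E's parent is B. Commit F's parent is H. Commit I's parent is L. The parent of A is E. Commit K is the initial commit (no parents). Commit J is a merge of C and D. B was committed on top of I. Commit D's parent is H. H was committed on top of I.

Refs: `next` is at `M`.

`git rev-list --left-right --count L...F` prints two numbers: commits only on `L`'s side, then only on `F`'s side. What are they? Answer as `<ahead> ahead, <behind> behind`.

0 ahead, 3 behind

Reachable from L: {K, L}.
Reachable from F: {F, H, I, K, L}.
Only in L's history (ahead): {} — 0.
Only in F's history (behind): {F, H, I} — 3.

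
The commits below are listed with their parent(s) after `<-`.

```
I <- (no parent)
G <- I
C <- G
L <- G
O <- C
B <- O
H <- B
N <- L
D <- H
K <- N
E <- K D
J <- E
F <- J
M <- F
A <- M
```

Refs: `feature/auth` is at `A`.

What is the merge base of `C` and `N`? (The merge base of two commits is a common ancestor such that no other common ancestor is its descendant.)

G

Ancestors of C: {C, G, I}.
Ancestors of N: {G, I, L, N}.
Common ancestors: {G, I}.
Among these, G is not an ancestor of any other common ancestor — it is the merge base.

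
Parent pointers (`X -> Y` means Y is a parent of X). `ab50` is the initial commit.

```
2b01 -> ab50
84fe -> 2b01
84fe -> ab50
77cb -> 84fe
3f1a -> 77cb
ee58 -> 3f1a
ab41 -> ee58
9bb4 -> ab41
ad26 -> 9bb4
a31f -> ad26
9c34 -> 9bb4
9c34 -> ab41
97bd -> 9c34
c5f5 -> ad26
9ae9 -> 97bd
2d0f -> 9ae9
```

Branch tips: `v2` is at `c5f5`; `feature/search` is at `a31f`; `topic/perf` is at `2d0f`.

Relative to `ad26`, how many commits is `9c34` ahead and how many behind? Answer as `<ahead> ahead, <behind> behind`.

1 ahead, 1 behind

Reachable from 9c34: {2b01, 3f1a, 77cb, 84fe, 9bb4, 9c34, ab41, ab50, ee58}.
Reachable from ad26: {2b01, 3f1a, 77cb, 84fe, 9bb4, ab41, ab50, ad26, ee58}.
Only in 9c34's history (ahead): {9c34} — 1.
Only in ad26's history (behind): {ad26} — 1.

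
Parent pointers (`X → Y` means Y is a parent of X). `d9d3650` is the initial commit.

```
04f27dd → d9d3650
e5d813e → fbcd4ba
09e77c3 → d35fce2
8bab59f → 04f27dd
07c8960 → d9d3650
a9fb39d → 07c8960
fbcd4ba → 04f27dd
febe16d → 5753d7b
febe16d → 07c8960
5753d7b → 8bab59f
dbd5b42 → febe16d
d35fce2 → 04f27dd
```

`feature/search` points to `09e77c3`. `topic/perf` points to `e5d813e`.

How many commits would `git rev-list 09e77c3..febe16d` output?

4

Reachable from febe16d: {04f27dd, 07c8960, 5753d7b, 8bab59f, d9d3650, febe16d}.
Reachable from 09e77c3: {04f27dd, 09e77c3, d35fce2, d9d3650}.
In febe16d's history but not 09e77c3's: {07c8960, 5753d7b, 8bab59f, febe16d} — 4 commits.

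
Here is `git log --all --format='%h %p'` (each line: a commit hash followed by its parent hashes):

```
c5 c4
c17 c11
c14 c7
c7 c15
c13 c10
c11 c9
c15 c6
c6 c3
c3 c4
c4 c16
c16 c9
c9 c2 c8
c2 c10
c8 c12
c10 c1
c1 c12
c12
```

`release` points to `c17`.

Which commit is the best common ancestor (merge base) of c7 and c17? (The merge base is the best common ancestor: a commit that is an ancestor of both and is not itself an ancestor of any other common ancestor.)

c9

Ancestors of c7: {c1, c10, c12, c15, c16, c2, c3, c4, c6, c7, c8, c9}.
Ancestors of c17: {c1, c10, c11, c12, c17, c2, c8, c9}.
Common ancestors: {c1, c10, c12, c2, c8, c9}.
Among these, c9 is not an ancestor of any other common ancestor — it is the merge base.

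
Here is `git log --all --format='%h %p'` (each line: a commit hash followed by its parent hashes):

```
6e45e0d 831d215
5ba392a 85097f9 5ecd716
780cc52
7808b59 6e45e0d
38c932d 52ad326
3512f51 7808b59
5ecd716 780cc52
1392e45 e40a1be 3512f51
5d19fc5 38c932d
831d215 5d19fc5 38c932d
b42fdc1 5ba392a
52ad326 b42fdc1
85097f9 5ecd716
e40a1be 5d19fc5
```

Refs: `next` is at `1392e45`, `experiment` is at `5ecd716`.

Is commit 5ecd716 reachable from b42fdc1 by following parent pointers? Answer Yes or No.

Ancestors of b42fdc1 (commits reachable by following parents): {5ba392a, 5ecd716, 780cc52, 85097f9, b42fdc1}.
5ecd716 is in that set, so it is an ancestor of b42fdc1.

Yes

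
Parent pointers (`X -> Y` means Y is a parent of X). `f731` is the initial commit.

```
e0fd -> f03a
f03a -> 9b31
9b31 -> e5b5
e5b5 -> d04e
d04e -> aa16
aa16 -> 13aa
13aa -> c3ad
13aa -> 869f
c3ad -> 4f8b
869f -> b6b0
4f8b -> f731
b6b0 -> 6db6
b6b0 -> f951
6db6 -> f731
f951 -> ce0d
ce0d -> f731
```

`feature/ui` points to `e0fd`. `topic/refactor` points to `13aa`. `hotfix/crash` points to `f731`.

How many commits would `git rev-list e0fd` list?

15

Walking parent pointers from e0fd: reachable set = {13aa, 4f8b, 6db6, 869f, 9b31, aa16, b6b0, c3ad, ce0d, d04e, e0fd, e5b5, f03a, f731, f951}.
That is 15 commits.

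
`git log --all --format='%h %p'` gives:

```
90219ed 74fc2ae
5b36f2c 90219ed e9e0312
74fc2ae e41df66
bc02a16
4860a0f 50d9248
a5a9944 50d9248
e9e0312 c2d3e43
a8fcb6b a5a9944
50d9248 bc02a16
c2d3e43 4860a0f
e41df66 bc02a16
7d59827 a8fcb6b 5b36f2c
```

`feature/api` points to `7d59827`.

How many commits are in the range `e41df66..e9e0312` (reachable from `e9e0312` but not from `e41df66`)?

Reachable from e9e0312: {4860a0f, 50d9248, bc02a16, c2d3e43, e9e0312}.
Reachable from e41df66: {bc02a16, e41df66}.
In e9e0312's history but not e41df66's: {4860a0f, 50d9248, c2d3e43, e9e0312} — 4 commits.

4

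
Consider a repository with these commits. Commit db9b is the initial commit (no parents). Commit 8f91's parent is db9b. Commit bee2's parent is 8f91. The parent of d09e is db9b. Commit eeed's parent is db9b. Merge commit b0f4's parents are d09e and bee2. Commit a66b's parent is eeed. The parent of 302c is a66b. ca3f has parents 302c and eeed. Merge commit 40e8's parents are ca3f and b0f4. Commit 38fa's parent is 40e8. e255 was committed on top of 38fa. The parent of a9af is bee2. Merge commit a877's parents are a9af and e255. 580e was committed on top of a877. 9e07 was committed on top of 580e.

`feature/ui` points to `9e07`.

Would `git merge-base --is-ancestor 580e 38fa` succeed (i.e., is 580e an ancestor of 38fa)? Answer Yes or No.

Ancestors of 38fa: {302c, 38fa, 40e8, 8f91, a66b, b0f4, bee2, ca3f, d09e, db9b, eeed}.
580e is not in that set, so it is not an ancestor of 38fa.

No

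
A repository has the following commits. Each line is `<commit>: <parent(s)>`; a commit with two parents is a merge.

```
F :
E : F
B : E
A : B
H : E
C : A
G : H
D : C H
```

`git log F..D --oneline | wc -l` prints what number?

6

Reachable from D: {A, B, C, D, E, F, H}.
Reachable from F: {F}.
In D's history but not F's: {A, B, C, D, E, H} — 6 commits.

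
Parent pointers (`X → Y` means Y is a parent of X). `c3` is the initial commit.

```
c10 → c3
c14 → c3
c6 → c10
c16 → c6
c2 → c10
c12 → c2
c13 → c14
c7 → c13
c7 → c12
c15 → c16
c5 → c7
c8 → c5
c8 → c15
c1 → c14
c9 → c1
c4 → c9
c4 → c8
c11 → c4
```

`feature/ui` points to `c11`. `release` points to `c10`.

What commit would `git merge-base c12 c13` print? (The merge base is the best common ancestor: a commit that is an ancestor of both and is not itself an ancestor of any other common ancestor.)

Ancestors of c12: {c10, c12, c2, c3}.
Ancestors of c13: {c13, c14, c3}.
Common ancestors: {c3}.
The only common ancestor is c3, so it is the merge base.

c3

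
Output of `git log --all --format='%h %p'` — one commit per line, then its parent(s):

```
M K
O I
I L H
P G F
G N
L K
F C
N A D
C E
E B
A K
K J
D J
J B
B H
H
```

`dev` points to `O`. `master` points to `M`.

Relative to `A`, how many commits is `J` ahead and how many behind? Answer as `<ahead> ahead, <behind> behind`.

0 ahead, 2 behind

Reachable from J: {B, H, J}.
Reachable from A: {A, B, H, J, K}.
Only in J's history (ahead): {} — 0.
Only in A's history (behind): {A, K} — 2.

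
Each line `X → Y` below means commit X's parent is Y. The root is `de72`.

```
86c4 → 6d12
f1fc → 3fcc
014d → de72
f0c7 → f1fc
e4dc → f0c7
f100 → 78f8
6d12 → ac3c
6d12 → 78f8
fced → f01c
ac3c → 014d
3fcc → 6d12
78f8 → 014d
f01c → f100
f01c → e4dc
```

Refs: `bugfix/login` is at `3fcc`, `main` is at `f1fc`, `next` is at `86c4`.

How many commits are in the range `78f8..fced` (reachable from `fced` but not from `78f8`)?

Reachable from fced: {014d, 3fcc, 6d12, 78f8, ac3c, de72, e4dc, f01c, f0c7, f100, f1fc, fced}.
Reachable from 78f8: {014d, 78f8, de72}.
In fced's history but not 78f8's: {3fcc, 6d12, ac3c, e4dc, f01c, f0c7, f100, f1fc, fced} — 9 commits.

9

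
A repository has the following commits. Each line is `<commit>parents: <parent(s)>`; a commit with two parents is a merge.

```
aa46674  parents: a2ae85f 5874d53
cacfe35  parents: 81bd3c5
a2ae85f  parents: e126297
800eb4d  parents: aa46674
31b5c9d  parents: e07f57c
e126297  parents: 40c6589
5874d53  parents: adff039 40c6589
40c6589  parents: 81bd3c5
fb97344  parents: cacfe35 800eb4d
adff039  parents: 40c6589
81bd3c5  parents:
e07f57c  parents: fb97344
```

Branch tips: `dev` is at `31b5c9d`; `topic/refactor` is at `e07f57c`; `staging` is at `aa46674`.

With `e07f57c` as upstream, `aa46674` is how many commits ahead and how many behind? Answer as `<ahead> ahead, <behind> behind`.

0 ahead, 4 behind

Reachable from aa46674: {40c6589, 5874d53, 81bd3c5, a2ae85f, aa46674, adff039, e126297}.
Reachable from e07f57c: {40c6589, 5874d53, 800eb4d, 81bd3c5, a2ae85f, aa46674, adff039, cacfe35, e07f57c, e126297, fb97344}.
Only in aa46674's history (ahead): {} — 0.
Only in e07f57c's history (behind): {800eb4d, cacfe35, e07f57c, fb97344} — 4.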